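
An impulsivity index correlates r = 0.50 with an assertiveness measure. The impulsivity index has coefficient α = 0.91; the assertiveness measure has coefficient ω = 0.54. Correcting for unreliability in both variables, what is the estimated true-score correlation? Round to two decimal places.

r_true = r_obs / √(r_xx · r_yy) = 0.50 / √(0.91 × 0.54) = 0.50 / √0.4914 = 0.50 / 0.7010 ≈ 0.71.

0.71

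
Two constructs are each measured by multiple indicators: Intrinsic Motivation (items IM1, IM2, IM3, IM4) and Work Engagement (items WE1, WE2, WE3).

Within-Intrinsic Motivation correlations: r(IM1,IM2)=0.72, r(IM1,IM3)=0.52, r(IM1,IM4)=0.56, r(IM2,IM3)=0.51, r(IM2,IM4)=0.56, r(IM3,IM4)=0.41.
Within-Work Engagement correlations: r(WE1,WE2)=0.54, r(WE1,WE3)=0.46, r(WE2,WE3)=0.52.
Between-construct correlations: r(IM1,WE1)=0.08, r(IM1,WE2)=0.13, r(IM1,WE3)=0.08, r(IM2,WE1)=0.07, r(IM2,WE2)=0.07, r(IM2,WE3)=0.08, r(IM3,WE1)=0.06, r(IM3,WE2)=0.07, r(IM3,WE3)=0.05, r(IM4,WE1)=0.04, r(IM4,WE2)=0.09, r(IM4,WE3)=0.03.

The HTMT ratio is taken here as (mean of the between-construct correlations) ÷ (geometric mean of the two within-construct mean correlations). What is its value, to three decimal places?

Mean heterotrait r = 0.85/12 = 0.0708.
Mean within-IM = 3.28/6 = 0.5467; mean within-WE = 1.52/3 = 0.5067.
Geometric mean = √(0.5467 × 0.5067) = 0.5263.
HTMT = 0.0708 / 0.5263 = 0.135.

0.135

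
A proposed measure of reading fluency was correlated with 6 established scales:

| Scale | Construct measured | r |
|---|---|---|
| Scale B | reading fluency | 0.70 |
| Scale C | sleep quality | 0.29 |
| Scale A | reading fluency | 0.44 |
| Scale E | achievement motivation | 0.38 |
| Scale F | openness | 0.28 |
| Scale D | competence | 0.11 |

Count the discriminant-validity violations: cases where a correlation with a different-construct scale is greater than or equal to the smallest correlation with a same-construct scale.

Convergent (same construct = reading fluency): Scale B, Scale A.
Smallest convergent = 0.44. Discriminant values: 0.29, 0.38, 0.28, 0.11; count ≥ 0.44 → 0.

0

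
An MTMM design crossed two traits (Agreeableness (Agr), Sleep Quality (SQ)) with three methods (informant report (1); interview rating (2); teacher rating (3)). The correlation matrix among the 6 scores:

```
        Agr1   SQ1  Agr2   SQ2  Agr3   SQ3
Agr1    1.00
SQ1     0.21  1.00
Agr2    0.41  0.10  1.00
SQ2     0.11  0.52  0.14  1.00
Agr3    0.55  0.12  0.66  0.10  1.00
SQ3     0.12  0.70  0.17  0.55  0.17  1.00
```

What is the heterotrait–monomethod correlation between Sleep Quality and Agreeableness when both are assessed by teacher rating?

Different traits, same method: r(SQ3, Agr3) = 0.17.

0.17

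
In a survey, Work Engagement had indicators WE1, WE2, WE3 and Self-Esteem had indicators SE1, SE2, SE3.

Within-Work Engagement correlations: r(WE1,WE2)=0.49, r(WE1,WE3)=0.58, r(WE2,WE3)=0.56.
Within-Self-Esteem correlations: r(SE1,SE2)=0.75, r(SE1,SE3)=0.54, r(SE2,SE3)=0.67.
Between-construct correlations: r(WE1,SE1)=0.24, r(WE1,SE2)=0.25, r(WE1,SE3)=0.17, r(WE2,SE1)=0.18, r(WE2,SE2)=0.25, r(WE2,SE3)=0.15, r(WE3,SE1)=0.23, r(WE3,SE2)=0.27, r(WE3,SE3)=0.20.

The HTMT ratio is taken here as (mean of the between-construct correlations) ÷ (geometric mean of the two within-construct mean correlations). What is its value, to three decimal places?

Between-construct mean = 1.94/9 = 0.2156.
Mean within-WE = 1.63/3 = 0.5433; mean within-SE = 1.96/3 = 0.6533.
Geometric mean = √(0.5433 × 0.6533) = 0.5958.
HTMT = 0.2156 / 0.5958 = 0.362.

0.362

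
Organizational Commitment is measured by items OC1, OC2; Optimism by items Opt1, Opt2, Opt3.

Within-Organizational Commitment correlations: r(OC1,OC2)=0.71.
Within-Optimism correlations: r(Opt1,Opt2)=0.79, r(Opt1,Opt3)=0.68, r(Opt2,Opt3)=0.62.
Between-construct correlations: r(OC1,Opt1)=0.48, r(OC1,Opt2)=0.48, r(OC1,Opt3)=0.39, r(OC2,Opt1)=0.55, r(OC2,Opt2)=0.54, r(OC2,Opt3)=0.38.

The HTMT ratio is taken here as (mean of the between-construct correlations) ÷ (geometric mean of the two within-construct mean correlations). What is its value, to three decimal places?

Mean heterotrait r = 2.82/6 = 0.4700.
Mean within-OC = 0.71/1 = 0.7100; mean within-Opt = 2.09/3 = 0.6967.
Geometric mean = √(0.7100 × 0.6967) = 0.7033.
HTMT = 0.4700 / 0.7033 = 0.668.

0.668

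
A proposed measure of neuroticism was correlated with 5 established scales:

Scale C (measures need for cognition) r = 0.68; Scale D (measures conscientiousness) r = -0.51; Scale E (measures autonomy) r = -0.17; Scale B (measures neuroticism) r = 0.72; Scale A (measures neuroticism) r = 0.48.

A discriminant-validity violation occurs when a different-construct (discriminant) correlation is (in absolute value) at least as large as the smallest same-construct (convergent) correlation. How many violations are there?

Convergent (same construct = neuroticism): Scale B, Scale A.
Smallest convergent = 0.48. Discriminant |r|: 0.68, 0.51, 0.17; count ≥ 0.48 → 2.

2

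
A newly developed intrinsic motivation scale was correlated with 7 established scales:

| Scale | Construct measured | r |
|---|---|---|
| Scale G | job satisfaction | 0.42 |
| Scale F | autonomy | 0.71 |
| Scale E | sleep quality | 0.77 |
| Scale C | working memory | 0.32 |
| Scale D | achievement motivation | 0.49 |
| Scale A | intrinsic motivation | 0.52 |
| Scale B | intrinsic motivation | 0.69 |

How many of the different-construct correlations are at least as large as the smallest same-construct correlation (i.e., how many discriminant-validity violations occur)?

Convergent (same construct = intrinsic motivation): Scale A, Scale B.
Smallest convergent = 0.52. Discriminant values: 0.42, 0.71, 0.77, 0.32, 0.49; count ≥ 0.52 → 2.

2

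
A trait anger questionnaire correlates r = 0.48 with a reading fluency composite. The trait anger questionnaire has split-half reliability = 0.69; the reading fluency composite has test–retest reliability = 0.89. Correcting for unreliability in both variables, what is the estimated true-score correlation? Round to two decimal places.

0.61

r_true = r_obs / √(r_xx · r_yy) = 0.48 / √(0.69 × 0.89) = 0.48 / √0.6141 = 0.48 / 0.7836 ≈ 0.61.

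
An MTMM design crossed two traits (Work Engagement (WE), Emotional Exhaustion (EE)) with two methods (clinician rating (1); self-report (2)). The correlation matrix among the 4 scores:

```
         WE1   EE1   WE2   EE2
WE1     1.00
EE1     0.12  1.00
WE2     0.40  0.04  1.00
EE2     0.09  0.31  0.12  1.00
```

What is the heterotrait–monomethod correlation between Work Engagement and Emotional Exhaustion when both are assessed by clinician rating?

Different traits, same method: r(WE1, EE1) = 0.12.

0.12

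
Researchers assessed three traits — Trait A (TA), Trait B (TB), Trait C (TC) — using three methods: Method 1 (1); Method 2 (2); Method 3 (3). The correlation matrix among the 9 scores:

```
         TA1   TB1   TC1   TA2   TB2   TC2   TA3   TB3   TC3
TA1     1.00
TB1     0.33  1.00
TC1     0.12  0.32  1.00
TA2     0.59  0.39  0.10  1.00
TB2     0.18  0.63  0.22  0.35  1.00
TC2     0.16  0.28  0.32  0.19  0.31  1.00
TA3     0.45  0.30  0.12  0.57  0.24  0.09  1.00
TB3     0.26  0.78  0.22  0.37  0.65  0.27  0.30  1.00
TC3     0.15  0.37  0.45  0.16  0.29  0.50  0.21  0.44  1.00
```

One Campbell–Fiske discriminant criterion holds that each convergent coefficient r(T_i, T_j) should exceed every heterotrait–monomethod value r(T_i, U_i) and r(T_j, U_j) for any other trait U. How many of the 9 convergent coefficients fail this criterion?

1

Checking each validity diagonal entry against its comparison values:
TA (methods 1·2): 0.59 vs {0.33, 0.35, 0.12, 0.19} → pass.
TA (methods 1·3): 0.45 vs {0.33, 0.30, 0.12, 0.21} → pass.
TA (methods 2·3): 0.57 vs {0.35, 0.30, 0.19, 0.21} → pass.
TB (methods 1·2): 0.63 vs {0.33, 0.35, 0.32, 0.31} → pass.
TB (methods 1·3): 0.78 vs {0.33, 0.30, 0.32, 0.44} → pass.
TB (methods 2·3): 0.65 vs {0.35, 0.30, 0.31, 0.44} → pass.
TC (methods 1·2): 0.32 vs {0.12, 0.19, 0.32, 0.31} → fail.
TC (methods 1·3): 0.45 vs {0.12, 0.21, 0.32, 0.44} → pass.
TC (methods 2·3): 0.50 vs {0.19, 0.21, 0.31, 0.44} → pass.
1 of 9 fail.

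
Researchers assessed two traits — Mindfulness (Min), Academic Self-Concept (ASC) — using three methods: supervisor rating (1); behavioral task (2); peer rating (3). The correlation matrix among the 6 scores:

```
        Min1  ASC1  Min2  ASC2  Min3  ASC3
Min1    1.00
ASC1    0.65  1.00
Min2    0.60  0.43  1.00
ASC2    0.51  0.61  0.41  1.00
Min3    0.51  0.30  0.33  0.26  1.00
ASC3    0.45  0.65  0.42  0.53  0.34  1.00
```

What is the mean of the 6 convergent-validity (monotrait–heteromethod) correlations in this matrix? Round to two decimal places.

Convergent values: 0.60, 0.51, 0.33, 0.61, 0.65, 0.53; mean = 3.23/6 = 0.54.

0.54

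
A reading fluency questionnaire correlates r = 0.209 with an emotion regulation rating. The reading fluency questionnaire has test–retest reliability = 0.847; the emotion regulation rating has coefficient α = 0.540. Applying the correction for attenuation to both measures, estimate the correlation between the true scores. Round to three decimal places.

0.309

r_true = r_obs / √(r_xx · r_yy) = 0.209 / √(0.847 × 0.540) = 0.209 / √0.457380 = 0.209 / 0.6763 ≈ 0.309.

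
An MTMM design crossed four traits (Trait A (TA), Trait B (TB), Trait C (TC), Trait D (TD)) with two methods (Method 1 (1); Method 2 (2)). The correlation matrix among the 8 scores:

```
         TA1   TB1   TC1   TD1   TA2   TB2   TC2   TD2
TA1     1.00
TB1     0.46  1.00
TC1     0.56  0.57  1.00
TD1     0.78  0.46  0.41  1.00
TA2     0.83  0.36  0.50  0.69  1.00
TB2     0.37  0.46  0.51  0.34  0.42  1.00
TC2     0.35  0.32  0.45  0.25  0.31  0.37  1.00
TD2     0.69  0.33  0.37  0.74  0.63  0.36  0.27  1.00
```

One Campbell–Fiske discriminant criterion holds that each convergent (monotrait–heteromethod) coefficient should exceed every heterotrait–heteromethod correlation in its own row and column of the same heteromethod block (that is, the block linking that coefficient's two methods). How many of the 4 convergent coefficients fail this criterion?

Checking each validity diagonal entry against its comparison values:
TA (methods 1·2): 0.83 vs {0.37, 0.36, 0.35, 0.50, 0.69, 0.69} → pass.
TB (methods 1·2): 0.46 vs {0.36, 0.37, 0.32, 0.51, 0.33, 0.34} → fail.
TC (methods 1·2): 0.45 vs {0.50, 0.35, 0.51, 0.32, 0.37, 0.25} → fail.
TD (methods 1·2): 0.74 vs {0.69, 0.69, 0.34, 0.33, 0.25, 0.37} → pass.
2 of 4 fail.

2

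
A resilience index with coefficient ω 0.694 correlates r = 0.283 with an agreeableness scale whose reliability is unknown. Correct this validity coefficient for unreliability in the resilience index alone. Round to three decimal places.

0.340

Single correction: r_c = r_obs / √r_xx = 0.283 / √0.694 = 0.283 / 0.8331 ≈ 0.340.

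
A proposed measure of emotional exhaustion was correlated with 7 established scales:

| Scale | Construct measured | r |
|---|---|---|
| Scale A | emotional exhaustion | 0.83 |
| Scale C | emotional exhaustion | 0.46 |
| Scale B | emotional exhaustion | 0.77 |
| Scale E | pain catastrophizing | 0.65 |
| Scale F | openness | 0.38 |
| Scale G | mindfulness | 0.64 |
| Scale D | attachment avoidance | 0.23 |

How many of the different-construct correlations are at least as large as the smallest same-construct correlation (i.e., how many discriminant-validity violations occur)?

Convergent (same construct = emotional exhaustion): Scale A, Scale C, Scale B.
Smallest convergent = 0.46. Discriminant values: 0.65, 0.38, 0.64, 0.23; count ≥ 0.46 → 2.

2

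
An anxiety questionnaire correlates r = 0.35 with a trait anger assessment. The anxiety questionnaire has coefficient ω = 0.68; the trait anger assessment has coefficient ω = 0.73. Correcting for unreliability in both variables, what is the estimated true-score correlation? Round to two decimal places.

r_true = r_obs / √(r_xx · r_yy) = 0.35 / √(0.68 × 0.73) = 0.35 / √0.4964 = 0.35 / 0.7046 ≈ 0.50.

0.50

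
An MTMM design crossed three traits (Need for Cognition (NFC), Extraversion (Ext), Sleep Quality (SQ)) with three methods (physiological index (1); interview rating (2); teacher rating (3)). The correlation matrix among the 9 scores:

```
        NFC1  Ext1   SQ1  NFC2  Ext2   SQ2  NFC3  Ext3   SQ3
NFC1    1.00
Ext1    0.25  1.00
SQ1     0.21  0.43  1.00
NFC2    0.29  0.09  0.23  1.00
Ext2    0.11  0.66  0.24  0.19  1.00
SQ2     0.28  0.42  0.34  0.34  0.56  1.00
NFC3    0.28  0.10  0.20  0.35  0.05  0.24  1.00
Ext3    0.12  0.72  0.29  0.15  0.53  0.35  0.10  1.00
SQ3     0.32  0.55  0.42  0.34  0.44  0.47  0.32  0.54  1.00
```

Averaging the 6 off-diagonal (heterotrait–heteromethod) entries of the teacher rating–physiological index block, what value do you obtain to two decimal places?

0.26

HTHM values (method 3 × method 1): 0.10, 0.20, 0.12, 0.29, 0.32, 0.55; mean = 1.58/6 = 0.26.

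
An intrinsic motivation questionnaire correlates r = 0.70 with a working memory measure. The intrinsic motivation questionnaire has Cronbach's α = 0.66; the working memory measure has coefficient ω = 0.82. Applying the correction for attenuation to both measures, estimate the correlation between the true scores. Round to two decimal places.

r_true = r_obs / √(r_xx · r_yy) = 0.70 / √(0.66 × 0.82) = 0.70 / √0.5412 = 0.70 / 0.7357 ≈ 0.95.

0.95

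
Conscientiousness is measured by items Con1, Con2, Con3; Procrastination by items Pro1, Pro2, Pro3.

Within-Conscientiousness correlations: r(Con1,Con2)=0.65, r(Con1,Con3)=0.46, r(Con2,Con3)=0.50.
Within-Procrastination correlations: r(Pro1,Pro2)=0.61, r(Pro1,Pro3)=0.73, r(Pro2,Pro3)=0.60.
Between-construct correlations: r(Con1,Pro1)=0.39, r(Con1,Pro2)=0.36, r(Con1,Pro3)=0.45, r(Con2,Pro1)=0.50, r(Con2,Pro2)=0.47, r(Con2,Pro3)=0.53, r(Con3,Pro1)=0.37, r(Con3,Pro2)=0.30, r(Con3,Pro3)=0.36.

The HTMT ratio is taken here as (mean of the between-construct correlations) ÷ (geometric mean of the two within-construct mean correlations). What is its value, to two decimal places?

0.70

Mean heterotrait r = 3.73/9 = 0.4144.
Mean within-Con = 1.61/3 = 0.5367; mean within-Pro = 1.94/3 = 0.6467.
Geometric mean = √(0.5367 × 0.6467) = 0.5891.
HTMT = 0.4144 / 0.5891 = 0.70.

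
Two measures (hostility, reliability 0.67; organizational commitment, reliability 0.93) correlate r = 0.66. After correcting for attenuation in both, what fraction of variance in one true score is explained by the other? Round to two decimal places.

Disattenuated r = 0.66 / √(0.67 × 0.93) = 0.66 / 0.7894 = 0.8361.
Shared true-score variance = 0.8361² = 0.6991 ≈ 0.70.

0.70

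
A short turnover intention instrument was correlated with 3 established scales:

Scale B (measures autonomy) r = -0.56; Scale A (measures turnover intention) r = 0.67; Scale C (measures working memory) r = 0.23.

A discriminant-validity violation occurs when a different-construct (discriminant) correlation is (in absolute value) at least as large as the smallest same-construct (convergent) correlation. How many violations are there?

0

Convergent (same construct = turnover intention): Scale A.
Smallest convergent = 0.67. Discriminant |r|: 0.56, 0.23; count ≥ 0.67 → 0.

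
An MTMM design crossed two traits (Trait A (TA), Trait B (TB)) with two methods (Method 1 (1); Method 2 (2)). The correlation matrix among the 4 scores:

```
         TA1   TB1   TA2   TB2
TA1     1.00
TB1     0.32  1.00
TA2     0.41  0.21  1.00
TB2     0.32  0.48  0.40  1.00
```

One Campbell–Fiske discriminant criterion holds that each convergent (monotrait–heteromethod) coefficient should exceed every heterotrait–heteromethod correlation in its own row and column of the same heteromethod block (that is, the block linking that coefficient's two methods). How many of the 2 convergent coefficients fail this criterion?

0

Each convergent coefficient versus the relevant comparison correlations:
TA (methods 1·2): 0.41 vs {0.32, 0.21} → pass.
TB (methods 1·2): 0.48 vs {0.21, 0.32} → pass.
0 of 2 fail.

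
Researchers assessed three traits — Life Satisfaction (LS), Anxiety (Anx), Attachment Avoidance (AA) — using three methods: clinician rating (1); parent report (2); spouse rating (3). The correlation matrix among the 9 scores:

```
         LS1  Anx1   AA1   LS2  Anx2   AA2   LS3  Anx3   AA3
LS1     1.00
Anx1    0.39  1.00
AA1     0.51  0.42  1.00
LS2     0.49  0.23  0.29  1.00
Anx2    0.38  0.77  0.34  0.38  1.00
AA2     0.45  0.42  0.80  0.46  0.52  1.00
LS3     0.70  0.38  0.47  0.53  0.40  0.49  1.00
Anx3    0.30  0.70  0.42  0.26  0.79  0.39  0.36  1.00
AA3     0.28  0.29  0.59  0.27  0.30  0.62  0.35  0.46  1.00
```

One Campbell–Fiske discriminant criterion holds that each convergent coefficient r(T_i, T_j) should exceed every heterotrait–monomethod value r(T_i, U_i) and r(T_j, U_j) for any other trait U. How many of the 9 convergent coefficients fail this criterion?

1

Convergent coefficients and their comparison sets:
LS (methods 1·2): 0.49 vs {0.39, 0.38, 0.51, 0.46} → fail.
LS (methods 1·3): 0.70 vs {0.39, 0.36, 0.51, 0.35} → pass.
LS (methods 2·3): 0.53 vs {0.38, 0.36, 0.46, 0.35} → pass.
Anx (methods 1·2): 0.77 vs {0.39, 0.38, 0.42, 0.52} → pass.
Anx (methods 1·3): 0.70 vs {0.39, 0.36, 0.42, 0.46} → pass.
Anx (methods 2·3): 0.79 vs {0.38, 0.36, 0.52, 0.46} → pass.
AA (methods 1·2): 0.80 vs {0.51, 0.46, 0.42, 0.52} → pass.
AA (methods 1·3): 0.59 vs {0.51, 0.35, 0.42, 0.46} → pass.
AA (methods 2·3): 0.62 vs {0.46, 0.35, 0.52, 0.46} → pass.
1 of 9 fail.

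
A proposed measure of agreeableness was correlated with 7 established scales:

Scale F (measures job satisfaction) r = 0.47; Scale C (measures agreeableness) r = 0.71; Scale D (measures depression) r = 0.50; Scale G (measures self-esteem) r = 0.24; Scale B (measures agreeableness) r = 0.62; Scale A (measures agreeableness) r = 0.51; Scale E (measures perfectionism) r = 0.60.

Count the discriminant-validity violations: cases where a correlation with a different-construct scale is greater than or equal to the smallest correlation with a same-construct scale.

Convergent (same construct = agreeableness): Scale C, Scale B, Scale A.
Smallest convergent = 0.51. Discriminant values: 0.47, 0.50, 0.24, 0.60; count ≥ 0.51 → 1.

1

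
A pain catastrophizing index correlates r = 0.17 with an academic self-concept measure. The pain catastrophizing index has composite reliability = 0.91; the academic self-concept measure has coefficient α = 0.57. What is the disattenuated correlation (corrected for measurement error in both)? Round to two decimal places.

r_true = r_obs / √(r_xx · r_yy) = 0.17 / √(0.91 × 0.57) = 0.17 / √0.5187 = 0.17 / 0.7202 ≈ 0.24.

0.24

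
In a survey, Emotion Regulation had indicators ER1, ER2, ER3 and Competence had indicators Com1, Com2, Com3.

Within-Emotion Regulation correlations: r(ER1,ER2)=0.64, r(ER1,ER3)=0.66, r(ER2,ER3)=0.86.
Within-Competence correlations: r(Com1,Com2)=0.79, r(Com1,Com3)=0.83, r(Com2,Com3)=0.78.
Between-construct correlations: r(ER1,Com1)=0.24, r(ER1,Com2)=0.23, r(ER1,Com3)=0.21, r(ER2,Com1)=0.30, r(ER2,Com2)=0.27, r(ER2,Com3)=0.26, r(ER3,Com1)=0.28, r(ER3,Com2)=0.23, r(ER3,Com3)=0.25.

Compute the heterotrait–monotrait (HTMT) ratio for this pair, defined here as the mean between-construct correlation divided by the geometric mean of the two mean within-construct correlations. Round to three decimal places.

0.332

Mean heterotrait r = 2.27/9 = 0.2522.
Mean within-ER = 2.16/3 = 0.7200; mean within-Com = 2.40/3 = 0.8000.
Geometric mean = √(0.7200 × 0.8000) = 0.7589.
HTMT = 0.2522 / 0.7589 = 0.332.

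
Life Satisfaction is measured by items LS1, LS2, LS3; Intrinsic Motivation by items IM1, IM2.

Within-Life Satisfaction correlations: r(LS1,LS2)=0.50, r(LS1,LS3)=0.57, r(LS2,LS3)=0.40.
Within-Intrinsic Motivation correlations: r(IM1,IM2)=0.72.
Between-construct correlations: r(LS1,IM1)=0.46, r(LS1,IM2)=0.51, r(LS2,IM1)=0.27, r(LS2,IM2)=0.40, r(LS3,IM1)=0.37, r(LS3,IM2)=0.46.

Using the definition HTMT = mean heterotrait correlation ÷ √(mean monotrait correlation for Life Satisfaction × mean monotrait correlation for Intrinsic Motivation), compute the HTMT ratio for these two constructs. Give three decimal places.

0.693

Between-construct mean = 2.47/6 = 0.4117.
Mean within-LS = 1.47/3 = 0.4900; mean within-IM = 0.72/1 = 0.7200.
Geometric mean = √(0.4900 × 0.7200) = 0.5940.
HTMT = 0.4117 / 0.5940 = 0.693.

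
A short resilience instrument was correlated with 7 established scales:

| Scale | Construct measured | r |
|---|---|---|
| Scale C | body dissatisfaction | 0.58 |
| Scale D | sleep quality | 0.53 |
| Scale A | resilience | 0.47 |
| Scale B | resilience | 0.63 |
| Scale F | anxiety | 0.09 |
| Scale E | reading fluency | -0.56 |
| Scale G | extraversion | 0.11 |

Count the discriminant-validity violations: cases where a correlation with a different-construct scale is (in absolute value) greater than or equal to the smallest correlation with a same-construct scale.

Convergent (same construct = resilience): Scale A, Scale B.
Smallest convergent = 0.47. Discriminant |r|: 0.58, 0.53, 0.09, 0.56, 0.11; count ≥ 0.47 → 3.

3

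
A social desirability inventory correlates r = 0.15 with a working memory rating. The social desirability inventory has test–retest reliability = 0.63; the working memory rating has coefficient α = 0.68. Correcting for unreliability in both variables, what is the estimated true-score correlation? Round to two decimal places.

r_true = r_obs / √(r_xx · r_yy) = 0.15 / √(0.63 × 0.68) = 0.15 / √0.4284 = 0.15 / 0.6545 ≈ 0.23.

0.23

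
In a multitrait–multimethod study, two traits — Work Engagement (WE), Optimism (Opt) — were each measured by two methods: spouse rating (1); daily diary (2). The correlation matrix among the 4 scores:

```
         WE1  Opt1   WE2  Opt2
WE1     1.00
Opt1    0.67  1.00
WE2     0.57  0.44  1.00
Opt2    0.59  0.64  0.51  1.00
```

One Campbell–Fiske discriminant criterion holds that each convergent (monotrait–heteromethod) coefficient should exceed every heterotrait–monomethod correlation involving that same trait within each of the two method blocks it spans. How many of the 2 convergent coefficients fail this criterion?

Each convergent coefficient versus the relevant comparison correlations:
WE (methods 1·2): 0.57 vs {0.67, 0.51} → fail.
Opt (methods 1·2): 0.64 vs {0.67, 0.51} → fail.
2 of 2 fail.

2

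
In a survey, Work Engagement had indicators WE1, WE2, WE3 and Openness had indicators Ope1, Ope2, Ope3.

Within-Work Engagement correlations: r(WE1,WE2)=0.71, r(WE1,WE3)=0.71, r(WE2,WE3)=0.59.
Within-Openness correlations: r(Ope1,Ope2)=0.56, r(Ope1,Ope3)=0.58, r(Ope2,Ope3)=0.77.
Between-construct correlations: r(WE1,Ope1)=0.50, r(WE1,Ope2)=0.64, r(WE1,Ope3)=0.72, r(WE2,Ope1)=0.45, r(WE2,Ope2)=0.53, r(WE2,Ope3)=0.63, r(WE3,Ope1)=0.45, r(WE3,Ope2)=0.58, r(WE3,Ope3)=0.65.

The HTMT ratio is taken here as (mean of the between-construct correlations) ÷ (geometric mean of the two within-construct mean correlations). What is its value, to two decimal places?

0.88

Mean heterotrait r = 5.15/9 = 0.5722.
Mean within-WE = 2.01/3 = 0.6700; mean within-Ope = 1.91/3 = 0.6367.
Geometric mean = √(0.6700 × 0.6367) = 0.6531.
HTMT = 0.5722 / 0.6531 = 0.88.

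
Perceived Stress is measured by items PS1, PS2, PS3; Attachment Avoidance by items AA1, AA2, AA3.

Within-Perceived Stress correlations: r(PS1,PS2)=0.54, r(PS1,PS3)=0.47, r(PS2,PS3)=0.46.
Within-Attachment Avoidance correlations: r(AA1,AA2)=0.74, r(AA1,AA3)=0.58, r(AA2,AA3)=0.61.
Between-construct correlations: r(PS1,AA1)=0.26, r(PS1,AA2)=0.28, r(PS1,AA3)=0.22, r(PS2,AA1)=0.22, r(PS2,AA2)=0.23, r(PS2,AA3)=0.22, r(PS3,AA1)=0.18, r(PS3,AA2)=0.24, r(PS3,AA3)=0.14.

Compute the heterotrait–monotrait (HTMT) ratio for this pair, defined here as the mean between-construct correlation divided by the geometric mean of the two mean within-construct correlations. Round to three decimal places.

0.394

Mean heterotrait r = 1.99/9 = 0.2211.
Mean within-PS = 1.47/3 = 0.4900; mean within-AA = 1.93/3 = 0.6433.
Geometric mean = √(0.4900 × 0.6433) = 0.5614.
HTMT = 0.2211 / 0.5614 = 0.394.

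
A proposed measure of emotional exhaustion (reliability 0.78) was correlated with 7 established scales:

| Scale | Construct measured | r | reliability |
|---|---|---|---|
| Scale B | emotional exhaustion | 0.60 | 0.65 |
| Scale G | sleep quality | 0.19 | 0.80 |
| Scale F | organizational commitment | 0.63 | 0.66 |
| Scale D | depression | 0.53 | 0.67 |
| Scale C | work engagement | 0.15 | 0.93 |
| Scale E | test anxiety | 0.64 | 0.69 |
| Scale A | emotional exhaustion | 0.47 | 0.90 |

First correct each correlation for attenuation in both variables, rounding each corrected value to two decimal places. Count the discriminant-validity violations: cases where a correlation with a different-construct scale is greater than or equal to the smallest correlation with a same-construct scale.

3

Disattenuated r (r / √(r_scale · r_new)):
  Scale B (conv): 0.60 / √(0.65·0.78) = 0.84
  Scale G (disc): 0.19 / √(0.80·0.78) = 0.24
  Scale F (disc): 0.63 / √(0.66·0.78) = 0.88
  Scale D (disc): 0.53 / √(0.67·0.78) = 0.73
  Scale C (disc): 0.15 / √(0.93·0.78) = 0.18
  Scale E (disc): 0.64 / √(0.69·0.78) = 0.87
  Scale A (conv): 0.47 / √(0.90·0.78) = 0.56
Smallest convergent = 0.56. Discriminant values: 0.24, 0.88, 0.73, 0.18, 0.87; count ≥ 0.56 → 3.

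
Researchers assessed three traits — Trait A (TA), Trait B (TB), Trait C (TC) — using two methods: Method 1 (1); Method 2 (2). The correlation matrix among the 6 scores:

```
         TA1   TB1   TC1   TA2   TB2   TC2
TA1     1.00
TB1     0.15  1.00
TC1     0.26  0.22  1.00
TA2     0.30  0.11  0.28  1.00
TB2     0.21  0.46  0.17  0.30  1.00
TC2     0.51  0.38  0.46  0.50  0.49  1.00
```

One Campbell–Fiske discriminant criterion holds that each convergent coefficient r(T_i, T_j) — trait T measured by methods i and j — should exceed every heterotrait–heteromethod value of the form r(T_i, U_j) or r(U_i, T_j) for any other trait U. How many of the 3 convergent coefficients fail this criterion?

2

Convergent coefficients and their comparison sets:
TA (methods 1·2): 0.30 vs {0.21, 0.11, 0.51, 0.28} → fail.
TB (methods 1·2): 0.46 vs {0.11, 0.21, 0.38, 0.17} → pass.
TC (methods 1·2): 0.46 vs {0.28, 0.51, 0.17, 0.38} → fail.
2 of 3 fail.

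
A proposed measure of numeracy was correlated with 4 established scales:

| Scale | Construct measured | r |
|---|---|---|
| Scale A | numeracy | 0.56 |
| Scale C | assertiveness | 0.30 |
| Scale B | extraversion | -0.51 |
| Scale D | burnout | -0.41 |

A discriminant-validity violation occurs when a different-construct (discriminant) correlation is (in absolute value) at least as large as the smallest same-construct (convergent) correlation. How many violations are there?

0

Convergent (same construct = numeracy): Scale A.
Smallest convergent = 0.56. Discriminant |r|: 0.30, 0.51, 0.41; count ≥ 0.56 → 0.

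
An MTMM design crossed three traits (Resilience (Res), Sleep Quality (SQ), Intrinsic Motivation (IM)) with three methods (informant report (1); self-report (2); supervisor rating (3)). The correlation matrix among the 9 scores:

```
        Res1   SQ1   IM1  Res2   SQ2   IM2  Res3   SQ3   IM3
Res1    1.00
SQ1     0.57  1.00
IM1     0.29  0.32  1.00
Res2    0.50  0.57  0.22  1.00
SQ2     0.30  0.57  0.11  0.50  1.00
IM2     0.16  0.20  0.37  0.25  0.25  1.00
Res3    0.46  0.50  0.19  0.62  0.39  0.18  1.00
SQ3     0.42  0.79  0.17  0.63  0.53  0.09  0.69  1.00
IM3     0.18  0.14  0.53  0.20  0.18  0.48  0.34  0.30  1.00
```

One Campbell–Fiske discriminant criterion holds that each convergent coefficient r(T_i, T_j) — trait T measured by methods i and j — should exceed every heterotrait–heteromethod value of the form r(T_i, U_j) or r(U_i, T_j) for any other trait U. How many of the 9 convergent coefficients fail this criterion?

5

Each convergent coefficient versus the relevant comparison correlations:
Res (methods 1·2): 0.50 vs {0.30, 0.57, 0.16, 0.22} → fail.
Res (methods 1·3): 0.46 vs {0.42, 0.50, 0.18, 0.19} → fail.
Res (methods 2·3): 0.62 vs {0.63, 0.39, 0.20, 0.18} → fail.
SQ (methods 1·2): 0.57 vs {0.57, 0.30, 0.20, 0.11} → fail.
SQ (methods 1·3): 0.79 vs {0.50, 0.42, 0.14, 0.17} → pass.
SQ (methods 2·3): 0.53 vs {0.39, 0.63, 0.18, 0.09} → fail.
IM (methods 1·2): 0.37 vs {0.22, 0.16, 0.11, 0.20} → pass.
IM (methods 1·3): 0.53 vs {0.19, 0.18, 0.17, 0.14} → pass.
IM (methods 2·3): 0.48 vs {0.18, 0.20, 0.09, 0.18} → pass.
5 of 9 fail.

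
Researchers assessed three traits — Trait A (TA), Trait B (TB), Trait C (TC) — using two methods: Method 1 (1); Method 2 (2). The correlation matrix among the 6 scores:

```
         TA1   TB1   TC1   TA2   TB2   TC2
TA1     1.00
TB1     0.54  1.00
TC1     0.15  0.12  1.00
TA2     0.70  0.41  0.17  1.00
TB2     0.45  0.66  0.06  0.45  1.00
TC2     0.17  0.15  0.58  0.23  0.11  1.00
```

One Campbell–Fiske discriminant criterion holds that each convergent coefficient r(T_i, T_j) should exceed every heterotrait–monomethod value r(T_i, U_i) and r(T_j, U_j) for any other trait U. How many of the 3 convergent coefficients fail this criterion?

0

Checking each validity diagonal entry against its comparison values:
TA (methods 1·2): 0.70 vs {0.54, 0.45, 0.15, 0.23} → pass.
TB (methods 1·2): 0.66 vs {0.54, 0.45, 0.12, 0.11} → pass.
TC (methods 1·2): 0.58 vs {0.15, 0.23, 0.12, 0.11} → pass.
0 of 3 fail.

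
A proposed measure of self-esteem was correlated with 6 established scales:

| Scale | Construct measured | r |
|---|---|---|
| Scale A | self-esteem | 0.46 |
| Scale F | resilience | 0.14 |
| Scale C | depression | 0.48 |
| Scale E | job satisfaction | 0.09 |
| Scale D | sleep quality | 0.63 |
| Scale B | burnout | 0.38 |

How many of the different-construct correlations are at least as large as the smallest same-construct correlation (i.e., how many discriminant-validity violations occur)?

Convergent (same construct = self-esteem): Scale A.
Smallest convergent = 0.46. Discriminant values: 0.14, 0.48, 0.09, 0.63, 0.38; count ≥ 0.46 → 2.

2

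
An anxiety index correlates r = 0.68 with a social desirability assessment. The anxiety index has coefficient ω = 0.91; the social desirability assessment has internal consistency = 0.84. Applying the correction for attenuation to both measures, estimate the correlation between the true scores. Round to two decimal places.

0.78

r_true = r_obs / √(r_xx · r_yy) = 0.68 / √(0.91 × 0.84) = 0.68 / √0.7644 = 0.68 / 0.8743 ≈ 0.78.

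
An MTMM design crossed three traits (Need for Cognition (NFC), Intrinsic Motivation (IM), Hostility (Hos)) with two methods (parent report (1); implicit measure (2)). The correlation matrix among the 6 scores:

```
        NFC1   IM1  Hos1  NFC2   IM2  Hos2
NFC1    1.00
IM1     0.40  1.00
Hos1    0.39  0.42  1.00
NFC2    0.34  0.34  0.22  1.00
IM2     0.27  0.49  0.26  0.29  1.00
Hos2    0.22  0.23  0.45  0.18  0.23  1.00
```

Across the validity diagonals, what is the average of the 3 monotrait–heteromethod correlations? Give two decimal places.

Convergent values: 0.34, 0.49, 0.45; mean = 1.28/3 = 0.43.

0.43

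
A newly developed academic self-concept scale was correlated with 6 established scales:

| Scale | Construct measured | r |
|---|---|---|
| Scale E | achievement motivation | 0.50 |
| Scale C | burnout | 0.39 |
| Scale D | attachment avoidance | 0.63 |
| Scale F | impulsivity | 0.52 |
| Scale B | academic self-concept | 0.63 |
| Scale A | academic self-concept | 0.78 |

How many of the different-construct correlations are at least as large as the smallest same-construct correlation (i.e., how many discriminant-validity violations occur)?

Convergent (same construct = academic self-concept): Scale B, Scale A.
Smallest convergent = 0.63. Discriminant values: 0.50, 0.39, 0.63, 0.52; count ≥ 0.63 → 1.

1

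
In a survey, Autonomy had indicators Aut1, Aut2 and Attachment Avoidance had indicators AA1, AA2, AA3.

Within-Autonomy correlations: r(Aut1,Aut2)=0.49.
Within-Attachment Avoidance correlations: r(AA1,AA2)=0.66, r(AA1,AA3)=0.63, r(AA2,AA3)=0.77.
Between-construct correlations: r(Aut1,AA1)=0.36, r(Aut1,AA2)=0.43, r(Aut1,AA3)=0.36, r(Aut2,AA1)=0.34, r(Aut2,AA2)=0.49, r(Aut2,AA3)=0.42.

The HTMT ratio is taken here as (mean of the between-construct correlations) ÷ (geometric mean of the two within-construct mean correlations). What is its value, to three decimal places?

0.690

Between-construct mean = 2.40/6 = 0.4000.
Mean within-Aut = 0.49/1 = 0.4900; mean within-AA = 2.06/3 = 0.6867.
Geometric mean = √(0.4900 × 0.6867) = 0.5801.
HTMT = 0.4000 / 0.5801 = 0.690.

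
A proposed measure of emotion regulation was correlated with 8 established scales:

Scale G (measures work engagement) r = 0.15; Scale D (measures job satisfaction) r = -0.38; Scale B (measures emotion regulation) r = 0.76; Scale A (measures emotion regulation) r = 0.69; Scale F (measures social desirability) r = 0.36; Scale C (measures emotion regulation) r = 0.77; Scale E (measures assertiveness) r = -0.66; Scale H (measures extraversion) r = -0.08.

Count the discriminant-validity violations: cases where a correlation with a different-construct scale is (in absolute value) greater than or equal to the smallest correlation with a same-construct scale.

Convergent (same construct = emotion regulation): Scale B, Scale A, Scale C.
Smallest convergent = 0.69. Discriminant |r|: 0.15, 0.38, 0.36, 0.66, 0.08; count ≥ 0.69 → 0.

0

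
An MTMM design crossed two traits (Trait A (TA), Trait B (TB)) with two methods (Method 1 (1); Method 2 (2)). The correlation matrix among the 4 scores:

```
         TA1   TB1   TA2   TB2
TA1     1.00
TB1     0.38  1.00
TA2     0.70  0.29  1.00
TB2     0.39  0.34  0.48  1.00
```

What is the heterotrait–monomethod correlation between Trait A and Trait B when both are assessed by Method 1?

Different traits, same method: r(TA1, TB1) = 0.38.

0.38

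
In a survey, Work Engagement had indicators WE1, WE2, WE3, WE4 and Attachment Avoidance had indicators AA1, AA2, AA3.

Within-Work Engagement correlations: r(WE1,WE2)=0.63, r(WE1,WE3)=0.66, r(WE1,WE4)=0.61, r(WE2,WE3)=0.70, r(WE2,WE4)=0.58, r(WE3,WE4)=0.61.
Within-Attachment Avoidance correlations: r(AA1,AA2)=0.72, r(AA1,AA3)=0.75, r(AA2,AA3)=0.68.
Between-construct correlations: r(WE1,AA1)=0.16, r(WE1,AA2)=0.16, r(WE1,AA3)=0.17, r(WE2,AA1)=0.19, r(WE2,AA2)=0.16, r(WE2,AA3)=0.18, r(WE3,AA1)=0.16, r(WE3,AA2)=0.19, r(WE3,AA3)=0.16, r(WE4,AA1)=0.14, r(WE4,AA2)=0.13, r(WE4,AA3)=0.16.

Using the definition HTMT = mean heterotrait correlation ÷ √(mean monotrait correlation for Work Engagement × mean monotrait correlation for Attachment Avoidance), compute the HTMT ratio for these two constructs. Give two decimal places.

0.24

Between-construct mean = 1.96/12 = 0.1633.
Mean within-WE = 3.79/6 = 0.6317; mean within-AA = 2.15/3 = 0.7167.
Geometric mean = √(0.6317 × 0.7167) = 0.6729.
HTMT = 0.1633 / 0.6729 = 0.24.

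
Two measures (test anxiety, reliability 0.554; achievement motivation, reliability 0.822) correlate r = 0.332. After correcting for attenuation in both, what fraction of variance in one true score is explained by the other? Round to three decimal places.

Disattenuated r = 0.332 / √(0.554 × 0.822) = 0.332 / 0.6748 = 0.4920.
Shared true-score variance = 0.4920² = 0.2421 ≈ 0.242.

0.242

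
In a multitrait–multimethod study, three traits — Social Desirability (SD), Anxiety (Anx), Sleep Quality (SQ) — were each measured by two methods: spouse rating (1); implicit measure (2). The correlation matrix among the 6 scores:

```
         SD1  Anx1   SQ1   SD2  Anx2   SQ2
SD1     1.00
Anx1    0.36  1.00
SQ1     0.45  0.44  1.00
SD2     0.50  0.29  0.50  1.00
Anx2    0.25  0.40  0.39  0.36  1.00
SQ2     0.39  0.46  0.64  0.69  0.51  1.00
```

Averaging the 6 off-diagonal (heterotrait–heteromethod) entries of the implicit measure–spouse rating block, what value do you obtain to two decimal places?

HTHM values (method 2 × method 1): 0.29, 0.50, 0.25, 0.39, 0.39, 0.46; mean = 2.28/6 = 0.38.

0.38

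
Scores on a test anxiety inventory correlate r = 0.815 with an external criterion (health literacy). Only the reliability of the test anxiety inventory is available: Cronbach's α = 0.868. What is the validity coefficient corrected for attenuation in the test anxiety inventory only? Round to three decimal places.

0.875

Single correction: r_c = r_obs / √r_xx = 0.815 / √0.868 = 0.815 / 0.9317 ≈ 0.875.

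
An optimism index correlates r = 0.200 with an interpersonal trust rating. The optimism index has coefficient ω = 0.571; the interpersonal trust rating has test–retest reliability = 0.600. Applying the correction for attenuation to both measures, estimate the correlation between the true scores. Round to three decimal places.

r_true = r_obs / √(r_xx · r_yy) = 0.200 / √(0.571 × 0.600) = 0.200 / √0.342600 = 0.200 / 0.5853 ≈ 0.342.

0.342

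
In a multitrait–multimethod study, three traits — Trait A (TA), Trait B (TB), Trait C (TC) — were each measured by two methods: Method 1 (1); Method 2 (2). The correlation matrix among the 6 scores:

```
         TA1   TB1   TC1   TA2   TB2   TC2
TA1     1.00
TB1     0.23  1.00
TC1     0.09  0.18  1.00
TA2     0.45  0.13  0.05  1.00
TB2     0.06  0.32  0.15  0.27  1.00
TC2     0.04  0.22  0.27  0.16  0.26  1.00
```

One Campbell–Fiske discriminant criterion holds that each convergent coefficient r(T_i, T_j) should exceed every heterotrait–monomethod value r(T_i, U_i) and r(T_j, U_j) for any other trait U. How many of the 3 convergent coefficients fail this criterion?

Checking each validity diagonal entry against its comparison values:
TA (methods 1·2): 0.45 vs {0.23, 0.27, 0.09, 0.16} → pass.
TB (methods 1·2): 0.32 vs {0.23, 0.27, 0.18, 0.26} → pass.
TC (methods 1·2): 0.27 vs {0.09, 0.16, 0.18, 0.26} → pass.
0 of 3 fail.

0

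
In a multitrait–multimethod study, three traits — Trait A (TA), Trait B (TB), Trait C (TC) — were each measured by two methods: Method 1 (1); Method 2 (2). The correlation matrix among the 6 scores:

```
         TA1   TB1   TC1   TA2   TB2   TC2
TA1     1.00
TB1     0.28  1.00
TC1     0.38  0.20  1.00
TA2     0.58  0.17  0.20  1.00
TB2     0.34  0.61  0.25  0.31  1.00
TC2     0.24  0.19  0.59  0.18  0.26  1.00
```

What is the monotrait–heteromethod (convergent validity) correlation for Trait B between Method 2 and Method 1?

Same trait (TB), different methods: r(TB2, TB1) = 0.61.

0.61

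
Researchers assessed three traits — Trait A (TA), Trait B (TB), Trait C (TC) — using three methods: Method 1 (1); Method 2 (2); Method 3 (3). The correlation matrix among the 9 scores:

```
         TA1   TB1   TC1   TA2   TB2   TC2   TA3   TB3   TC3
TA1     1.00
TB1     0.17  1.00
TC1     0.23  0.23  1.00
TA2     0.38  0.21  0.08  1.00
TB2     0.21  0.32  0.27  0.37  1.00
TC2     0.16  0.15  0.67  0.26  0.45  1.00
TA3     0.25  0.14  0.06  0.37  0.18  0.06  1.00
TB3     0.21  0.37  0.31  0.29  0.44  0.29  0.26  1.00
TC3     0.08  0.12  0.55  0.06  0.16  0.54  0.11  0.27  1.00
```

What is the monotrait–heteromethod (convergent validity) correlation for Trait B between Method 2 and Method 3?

Same trait (TB), different methods: r(TB2, TB3) = 0.44.

0.44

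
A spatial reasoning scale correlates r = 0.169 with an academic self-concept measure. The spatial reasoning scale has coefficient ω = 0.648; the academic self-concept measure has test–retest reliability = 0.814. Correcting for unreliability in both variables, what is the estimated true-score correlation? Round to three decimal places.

r_true = r_obs / √(r_xx · r_yy) = 0.169 / √(0.648 × 0.814) = 0.169 / √0.527472 = 0.169 / 0.7263 ≈ 0.233.

0.233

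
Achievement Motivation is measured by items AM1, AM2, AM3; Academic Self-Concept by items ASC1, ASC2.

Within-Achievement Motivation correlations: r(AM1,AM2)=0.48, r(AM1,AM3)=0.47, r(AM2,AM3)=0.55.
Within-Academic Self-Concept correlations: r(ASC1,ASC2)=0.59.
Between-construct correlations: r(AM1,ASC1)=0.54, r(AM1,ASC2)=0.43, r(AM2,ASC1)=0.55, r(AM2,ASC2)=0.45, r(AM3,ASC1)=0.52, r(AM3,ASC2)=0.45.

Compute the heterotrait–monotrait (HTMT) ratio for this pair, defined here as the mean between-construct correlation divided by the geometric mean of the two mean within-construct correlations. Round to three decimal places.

0.902

Mean heterotrait r = 2.94/6 = 0.4900.
Mean within-AM = 1.50/3 = 0.5000; mean within-ASC = 0.59/1 = 0.5900.
Geometric mean = √(0.5000 × 0.5900) = 0.5431.
HTMT = 0.4900 / 0.5431 = 0.902.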